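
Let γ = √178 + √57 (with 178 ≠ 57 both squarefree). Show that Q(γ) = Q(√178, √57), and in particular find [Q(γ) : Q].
[Q(γ) : Q] = 4 (equivalently, Q(γ) = Q(√178, √57))

Obviously Q(γ) ⊆ Q(√178, √57), and [Q(√178, √57):Q] = 4 (since 178, 57 are distinct squarefree integers > 1 with 10146 not a perfect square). To show equality we compute the minimal polynomial of γ. From γ = √178 + √57: γ^2 = 178 + 2√(10146) + 57 = 235 + 2√(10146), so γ^2 - 235 = 2√(10146); squaring, (γ^2 - 235)^2 = 4·10146, i.e. γ^4 - 470γ^2 + 55225 - 40584 = 0, i.e. γ^4 - 470γ^2 + 14641 = 0. So γ is a root of x^4 - 470x^2 + 14641. This polynomial is irreducible over Q: it has no rational root (each ±√178 ± √57 is irrational), and any factorization into two quadratics over Q would force √(10146) ∈ Q (pairing opposite roots) or √178, √57 ∈ Q (other pairings), all impossible. Hence [Q(γ):Q] = 4 = [Q(√178, √57):Q], so Q(γ) = Q(√178, √57).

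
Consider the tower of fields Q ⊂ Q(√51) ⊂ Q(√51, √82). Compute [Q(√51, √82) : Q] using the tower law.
[Q(√51, √82) : Q] = 4

[Q(√51):Q] = 2 (min poly x^2 - 51, irreducible since 51 is squarefree > 1). For the top step, suppose √82 ∈ Q(√51), say √82 = c + d√51 with c, d ∈ Q. Squaring: 82 = c^2 + 51d^2 + 2cd√51. Since √51 ∉ Q this forces 2cd = 0. If d = 0 then √82 = c ∈ Q, contradicting 82 squarefree > 1. If c = 0 then 82 = 51d^2, so 51·82 = (51d)^2 is a perfect square in Q — but 51·82 = 4182 is not a perfect square (since 51 and 82 are distinct squarefree integers). Contradiction. Hence √82 ∉ Q(√51), so x^2 - 82 stays irreducible over Q(√51) and [Q(√51, √82) : Q(√51)] = 2. By the tower law, [Q(√51, √82) : Q] = 2 · 2 = 4.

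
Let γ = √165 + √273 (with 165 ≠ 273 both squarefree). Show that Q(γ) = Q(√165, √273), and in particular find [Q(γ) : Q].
[Q(γ) : Q] = 4 (equivalently, Q(γ) = Q(√165, √273))

Obviously Q(γ) ⊆ Q(√165, √273), and [Q(√165, √273):Q] = 4 (since 165, 273 are distinct squarefree integers > 1 with 45045 not a perfect square). To show equality we compute the minimal polynomial of γ. From γ = √165 + √273: γ^2 = 165 + 2√(45045) + 273 = 438 + 2√(45045), so γ^2 - 438 = 2√(45045); squaring, (γ^2 - 438)^2 = 4·45045, i.e. γ^4 - 876γ^2 + 191844 - 180180 = 0, i.e. γ^4 - 876γ^2 + 11664 = 0. So γ is a root of x^4 - 876x^2 + 11664. This polynomial is irreducible over Q: it has no rational root (each ±√165 ± √273 is irrational), and any factorization into two quadratics over Q would force √(45045) ∈ Q (pairing opposite roots) or √165, √273 ∈ Q (other pairings), all impossible. Hence [Q(γ):Q] = 4 = [Q(√165, √273):Q], so Q(γ) = Q(√165, √273).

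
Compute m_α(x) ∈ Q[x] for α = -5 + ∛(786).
m_α(x) = x^3 + 15x^2 + 75x - 661

Set β = α + 5 = ∛(786), so β^3 = 786. Then (α + 5)^3 - 786 = 0, i.e. α is a root of g(x) = (x + 5)^3 - 786 = x^3 + 15x^2 + 75x - 661. Since g(x) = h(x + 5) where h(x) = x^3 - 786, and h is irreducible over Q (because 786 is not a perfect cube, so h has no rational root, and a monic cubic with no rational root is irreducible), g is also irreducible (irreducibility is preserved under the substitution x → x + 5). Hence m_α(x) = x^3 + 15x^2 + 75x - 661.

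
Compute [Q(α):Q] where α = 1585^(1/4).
[Q(α):Q] = 4

α is a root of x^4 - 1585. By Eisenstein's criterion at the prime p = 5 (which divides the constant term 1585 but p^2 = 25 does not, since 1585 is squarefree), x^4 - 1585 is irreducible over Q. Hence [Q(α):Q] = 4.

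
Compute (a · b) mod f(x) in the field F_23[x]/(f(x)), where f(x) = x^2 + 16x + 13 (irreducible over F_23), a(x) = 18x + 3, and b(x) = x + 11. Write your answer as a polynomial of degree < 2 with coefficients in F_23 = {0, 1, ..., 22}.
a · b ≡ 5x + 6 (mod f(x))

Multiply in F_23[x]: a(x)·b(x) = (18x + 3)·(x + 11) = 18x^2 + 17x + 10. This has degree ≥ 2, so divide by f(x) over F_23: 18x^2 + 17x + 10 = (18)·(x^2 + 16x + 13) + (5x + 6). Hence a·b ≡ 5x + 6 (mod f). (F_23[x]/(f) is a field with 23^2 = 529 elements since f is irreducible of degree 2.)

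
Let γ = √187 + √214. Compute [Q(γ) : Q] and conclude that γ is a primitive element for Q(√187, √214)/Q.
[Q(γ) : Q] = 4 (equivalently, Q(γ) = Q(√187, √214))

Obviously Q(γ) ⊆ Q(√187, √214), and [Q(√187, √214):Q] = 4 (since 187, 214 are distinct squarefree integers > 1 with 40018 not a perfect square). To show equality we compute the minimal polynomial of γ. From γ = √187 + √214: γ^2 = 187 + 2√(40018) + 214 = 401 + 2√(40018), so γ^2 - 401 = 2√(40018); squaring, (γ^2 - 401)^2 = 4·40018, i.e. γ^4 - 802γ^2 + 160801 - 160072 = 0, i.e. γ^4 - 802γ^2 + 729 = 0. So γ is a root of x^4 - 802x^2 + 729. This polynomial is irreducible over Q: it has no rational root (each ±√187 ± √214 is irrational), and any factorization into two quadratics over Q would force √(40018) ∈ Q (pairing opposite roots) or √187, √214 ∈ Q (other pairings), all impossible. Hence [Q(γ):Q] = 4 = [Q(√187, √214):Q], so Q(γ) = Q(√187, √214).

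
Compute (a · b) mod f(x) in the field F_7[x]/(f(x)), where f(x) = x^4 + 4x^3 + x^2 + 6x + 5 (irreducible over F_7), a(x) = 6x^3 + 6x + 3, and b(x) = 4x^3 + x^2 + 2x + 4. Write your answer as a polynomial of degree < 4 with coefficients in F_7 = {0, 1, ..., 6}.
a · b ≡ 5x^3 + 5x (mod f(x))

Multiply in F_7[x]: a(x)·b(x) = (6x^3 + 6x + 3)·(4x^3 + x^2 + 2x + 4) = 3x^6 + 6x^5 + x^4 + x^2 + 2x + 5. This has degree ≥ 4, so divide by f(x) over F_7: 3x^6 + 6x^5 + x^4 + x^2 + 2x + 5 = (3x^2 + x + 1)·(x^4 + 4x^3 + x^2 + 6x + 5) + (5x^3 + 5x). Hence a·b ≡ 5x^3 + 5x (mod f). (F_7[x]/(f) is a field with 7^4 = 2401 elements since f is irreducible of degree 4.)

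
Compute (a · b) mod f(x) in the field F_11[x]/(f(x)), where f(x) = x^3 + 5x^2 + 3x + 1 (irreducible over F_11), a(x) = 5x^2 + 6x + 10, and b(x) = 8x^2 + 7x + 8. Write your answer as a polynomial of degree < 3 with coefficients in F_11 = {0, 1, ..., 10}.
a · b ≡ 10 (mod f(x))

Multiply in F_11[x]: a(x)·b(x) = (5x^2 + 6x + 10)·(8x^2 + 7x + 8) = 7x^4 + 6x^3 + 8x^2 + 8x + 3. This has degree ≥ 3, so divide by f(x) over F_11: 7x^4 + 6x^3 + 8x^2 + 8x + 3 = (7x + 4)·(x^3 + 5x^2 + 3x + 1) + (10). Hence a·b ≡ 10 (mod f). (F_11[x]/(f) is a field with 11^3 = 1331 elements since f is irreducible of degree 3.)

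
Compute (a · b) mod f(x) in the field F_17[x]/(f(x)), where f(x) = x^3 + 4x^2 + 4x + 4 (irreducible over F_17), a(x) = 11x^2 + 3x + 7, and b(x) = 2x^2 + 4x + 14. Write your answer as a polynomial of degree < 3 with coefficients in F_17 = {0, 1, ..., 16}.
a · b ≡ 6x^2 + 15x + 12 (mod f(x))

Multiply in F_17[x]: a(x)·b(x) = (11x^2 + 3x + 7)·(2x^2 + 4x + 14) = 5x^4 + 16x^3 + 10x^2 + 2x + 13. This has degree ≥ 3, so divide by f(x) over F_17: 5x^4 + 16x^3 + 10x^2 + 2x + 13 = (5x + 13)·(x^3 + 4x^2 + 4x + 4) + (6x^2 + 15x + 12). Hence a·b ≡ 6x^2 + 15x + 12 (mod f). (F_17[x]/(f) is a field with 17^3 = 4913 elements since f is irreducible of degree 3.)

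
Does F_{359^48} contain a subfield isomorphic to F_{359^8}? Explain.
Yes: F_{359^8} is a subfield of F_{359^48}

F_{p^m} embeds in F_{p^n} iff m | n (since F_{p^n} is the splitting field of x^(p^n) - x, and F_{p^m} ⊂ F_{p^n} forces p^n to be a power of p^m, i.e. m | n; conversely if m | n then every root of x^(p^m) - x is a root of x^(p^n) - x). Here 8 | 48 (since 48 = 6·8), so F_{359^8} is a subfield of F_{359^48}, and [F_{359^48} : F_{359^8}] = 48/8 = 6.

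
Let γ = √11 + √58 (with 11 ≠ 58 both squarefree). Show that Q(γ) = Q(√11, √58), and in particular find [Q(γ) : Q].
[Q(γ) : Q] = 4 (equivalently, Q(γ) = Q(√11, √58))

Obviously Q(γ) ⊆ Q(√11, √58), and [Q(√11, √58):Q] = 4 (since 11, 58 are distinct squarefree integers > 1 with 638 not a perfect square). To show equality we compute the minimal polynomial of γ. From γ = √11 + √58: γ^2 = 11 + 2√(638) + 58 = 69 + 2√(638), so γ^2 - 69 = 2√(638); squaring, (γ^2 - 69)^2 = 4·638, i.e. γ^4 - 138γ^2 + 4761 - 2552 = 0, i.e. γ^4 - 138γ^2 + 2209 = 0. So γ is a root of x^4 - 138x^2 + 2209. This polynomial is irreducible over Q: it has no rational root (each ±√11 ± √58 is irrational), and any factorization into two quadratics over Q would force √(638) ∈ Q (pairing opposite roots) or √11, √58 ∈ Q (other pairings), all impossible. Hence [Q(γ):Q] = 4 = [Q(√11, √58):Q], so Q(γ) = Q(√11, √58).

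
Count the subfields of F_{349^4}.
F_{349^4} has 3 subfields

The subfields of F_{p^n} are exactly the fields F_{p^d} for d | n (each is the fixed field of the unique index-d subgroup of Gal(F_{p^n}/F_p) ≅ Z/nZ). The divisors of n = 4 are {1, 2, 4}, giving 3 subfields: F_{349^1}, F_{349^2}, F_{349^4}.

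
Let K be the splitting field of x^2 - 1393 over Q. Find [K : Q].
[K : Q] = 2

f(x) = x^2 - 1393 factors as (x - √1393)(x + √1393). The splitting field is K = Q(√1393). Since 1393 is squarefree and > 1, it is not a perfect square, so x^2 - 1393 is irreducible over Q and [Q(√1393) : Q] = 2. Hence [K : Q] = 2.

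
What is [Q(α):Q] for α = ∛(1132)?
[Q(α):Q] = 3

The minimal polynomial of α is x^3 - 1132, irreducible over Q since 1132 is not a perfect cube (so x^3 - 1132 has no rational root). Hence [Q(α):Q] = deg(m_α) = 3.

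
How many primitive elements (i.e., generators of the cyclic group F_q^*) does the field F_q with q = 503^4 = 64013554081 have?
There are φ(64013554080) = 14572800000 primitive elements

F_q^* is cyclic of order q - 1 = 64013554080. A cyclic group of order m has exactly φ(m) generators. Here m = 64013554080 = 2^5 · 3^2 · 5 · 7 · 251 · 25301, so the number of primitive elements is φ(64013554080) = 14572800000.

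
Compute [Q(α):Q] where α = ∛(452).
[Q(α):Q] = 3

The minimal polynomial of α is x^3 - 452, irreducible over Q since 452 is not a perfect cube (so x^3 - 452 has no rational root). Hence [Q(α):Q] = deg(m_α) = 3.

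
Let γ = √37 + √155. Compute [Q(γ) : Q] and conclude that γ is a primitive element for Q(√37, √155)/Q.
[Q(γ) : Q] = 4 (equivalently, Q(γ) = Q(√37, √155))

Obviously Q(γ) ⊆ Q(√37, √155), and [Q(√37, √155):Q] = 4 (since 37, 155 are distinct squarefree integers > 1 with 5735 not a perfect square). To show equality we compute the minimal polynomial of γ. From γ = √37 + √155: γ^2 = 37 + 2√(5735) + 155 = 192 + 2√(5735), so γ^2 - 192 = 2√(5735); squaring, (γ^2 - 192)^2 = 4·5735, i.e. γ^4 - 384γ^2 + 36864 - 22940 = 0, i.e. γ^4 - 384γ^2 + 13924 = 0. So γ is a root of x^4 - 384x^2 + 13924. This polynomial is irreducible over Q: it has no rational root (each ±√37 ± √155 is irrational), and any factorization into two quadratics over Q would force √(5735) ∈ Q (pairing opposite roots) or √37, √155 ∈ Q (other pairings), all impossible. Hence [Q(γ):Q] = 4 = [Q(√37, √155):Q], so Q(γ) = Q(√37, √155).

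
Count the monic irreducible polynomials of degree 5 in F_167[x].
There are 25978397088 monic irreducible polynomials of degree 5 over F_167

Each element of F_{167^5} that lies in no proper subfield is a root of exactly one monic irreducible of degree 5 over F_167, and each such polynomial has 5 distinct roots in F_{167^5}. By Möbius inversion the count is N_167(5) = (1/5) Σ_{d|5} μ(5/d) · 167^d = (1/5)(μ(5)·167^1 + μ(1)·167^5) = 129891985440/5 = 25978397088.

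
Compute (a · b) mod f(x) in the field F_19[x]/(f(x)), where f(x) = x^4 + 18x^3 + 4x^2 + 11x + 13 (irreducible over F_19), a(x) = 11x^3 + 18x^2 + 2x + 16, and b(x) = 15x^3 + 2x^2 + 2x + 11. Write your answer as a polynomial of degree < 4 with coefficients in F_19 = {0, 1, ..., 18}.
a · b ≡ 6x^3 + x^2 + 14x + 18 (mod f(x))

Multiply in F_19[x]: a(x)·b(x) = (11x^3 + 18x^2 + 2x + 16)·(15x^3 + 2x^2 + 2x + 11) = 13x^6 + 7x^5 + 12x^4 + 2x^3 + 6x^2 + 16x + 5. This has degree ≥ 4, so divide by f(x) over F_19: 13x^6 + 7x^5 + 12x^4 + 2x^3 + 6x^2 + 16x + 5 = (13x^2 + x + 18)·(x^4 + 18x^3 + 4x^2 + 11x + 13) + (6x^3 + x^2 + 14x + 18). Hence a·b ≡ 6x^3 + x^2 + 14x + 18 (mod f). (F_19[x]/(f) is a field with 19^4 = 130321 elements since f is irreducible of degree 4.)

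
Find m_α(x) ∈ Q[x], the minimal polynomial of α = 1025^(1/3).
m_α(x) = x^3 - 1025

α satisfies α^3 = 1025, so x^3 - 1025 annihilates α. By the rational root test, a rational root p/q (in lowest terms) of x^3 - 1025 would satisfy p^3 = 1025 q^3, forcing q = 1 and p^3 = 1025; but 1025 is not a perfect cube, contradiction. A monic cubic over Q with no rational root is irreducible (any nontrivial factorization would include a linear factor). Hence x^3 - 1025 is the minimal polynomial of α, and in particular [Q(α):Q] = 3.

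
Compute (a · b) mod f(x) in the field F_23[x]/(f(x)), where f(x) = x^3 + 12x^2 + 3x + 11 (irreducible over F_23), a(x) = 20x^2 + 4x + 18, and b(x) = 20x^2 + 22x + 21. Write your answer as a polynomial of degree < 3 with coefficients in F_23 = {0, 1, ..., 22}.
a · b ≡ 14x^2 + 19x + 9 (mod f(x))

Multiply in F_23[x]: a(x)·b(x) = (20x^2 + 4x + 18)·(20x^2 + 22x + 21) = 9x^4 + 14x^3 + 17x^2 + 20x + 10. This has degree ≥ 3, so divide by f(x) over F_23: 9x^4 + 14x^3 + 17x^2 + 20x + 10 = (9x + 21)·(x^3 + 12x^2 + 3x + 11) + (14x^2 + 19x + 9). Hence a·b ≡ 14x^2 + 19x + 9 (mod f). (F_23[x]/(f) is a field with 23^3 = 12167 elements since f is irreducible of degree 3.)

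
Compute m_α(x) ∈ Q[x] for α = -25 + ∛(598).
m_α(x) = x^3 + 75x^2 + 1875x + 15027

Set β = α + 25 = ∛(598), so β^3 = 598. Then (α + 25)^3 - 598 = 0, i.e. α is a root of g(x) = (x + 25)^3 - 598 = x^3 + 75x^2 + 1875x + 15027. Since g(x) = h(x + 25) where h(x) = x^3 - 598, and h is irreducible over Q (because 598 is not a perfect cube, so h has no rational root, and a monic cubic with no rational root is irreducible), g is also irreducible (irreducibility is preserved under the substitution x → x + 25). Hence m_α(x) = x^3 + 75x^2 + 1875x + 15027.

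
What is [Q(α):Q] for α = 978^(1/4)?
[Q(α):Q] = 4

α is a root of x^4 - 978. By Eisenstein's criterion at the prime p = 2 (which divides the constant term 978 but p^2 = 4 does not, since 978 is squarefree), x^4 - 978 is irreducible over Q. Hence [Q(α):Q] = 4.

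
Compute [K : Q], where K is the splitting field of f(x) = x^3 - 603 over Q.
[K : Q] = 6

The roots of x^3 - 603 are ∛603, ω∛603, ω^2∛603 where ω = e^(2πi/3) is a primitive cube root of unity, so K = Q(∛603, ω). Now [Q(∛603):Q] = 3 (since 603 is not a perfect cube, x^3 - 603 is irreducible) and [Q(ω):Q] = 2. Both 2 and 3 divide [K:Q], and [K:Q] ≤ 3·2 = 6, so [K:Q] = 6. (Equivalently: Q(∛603) ⊂ R but ω ∉ R, so [K : Q(∛603)] = 2.)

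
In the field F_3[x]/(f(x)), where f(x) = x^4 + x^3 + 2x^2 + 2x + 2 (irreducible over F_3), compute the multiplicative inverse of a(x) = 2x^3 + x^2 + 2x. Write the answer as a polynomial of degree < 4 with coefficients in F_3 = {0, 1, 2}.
a(x)^(-1) ≡ 2x + 1 (mod f(x))

Since f is irreducible over F_3, F_3[x]/(f) is a field and a(x) ≠ 0 has an inverse. Apply the extended Euclidean algorithm to f(x) and a(x) in F_3[x]: f(x) = (2x + 1)·a(x) + (2). The last nonzero remainder is the constant 2 = gcd(f, a) in F_3. Back-substituting through the division chain expresses 2 = s(x)·a(x) + t(x)·f(x) with s(x) ≡ x + 2 (mod f), so (x + 2)·a(x) ≡ 2 (mod f). Multiplying by 2^(-1) ≡ 2 in F_3 gives a(x)^(-1) ≡ 2·(x + 2) ≡ 2x + 1 (mod f). Check: (2x^3 + x^2 + 2x)·(2x + 1) = x^4 + x^3 + 2x^2 + 2x ≡ 1 (mod x^4 + x^3 + 2x^2 + 2x + 2).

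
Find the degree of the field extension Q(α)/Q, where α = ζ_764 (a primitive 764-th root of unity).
[Q(α):Q] = 380

The minimal polynomial of ζ_764 over Q is the 764-th cyclotomic polynomial Φ_764(x), which is irreducible over Q and has degree φ(764) = 380. Hence [Q(α):Q] = φ(764) = 380.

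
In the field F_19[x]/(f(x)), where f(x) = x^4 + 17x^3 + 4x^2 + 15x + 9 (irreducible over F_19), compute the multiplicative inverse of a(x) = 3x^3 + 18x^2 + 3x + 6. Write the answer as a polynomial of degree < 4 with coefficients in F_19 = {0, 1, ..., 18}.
a(x)^(-1) ≡ 8x^3 + 14x^2 + 9x + 12 (mod f(x))

Since f is irreducible over F_19, F_19[x]/(f) is a field and a(x) ≠ 0 has an inverse. Apply the extended Euclidean algorithm to f(x) and a(x) in F_19[x]: f(x) = (13x + 10)·a(x) + (13x^2 + 2x + 6);  a(x) = (9x)·(13x^2 + 2x + 6) + (6x + 6);  (13x^2 + 2x + 6) = (18x + 14)·(6x + 6) + (17). The last nonzero remainder is the constant 17 = gcd(f, a) in F_19. Back-substituting through the division chain expresses 17 = s(x)·a(x) + t(x)·f(x) with s(x) ≡ 3x^3 + 10x^2 + x + 14 (mod f), so (3x^3 + 10x^2 + x + 14)·a(x) ≡ 17 (mod f). Multiplying by 17^(-1) ≡ 9 in F_19 gives a(x)^(-1) ≡ 9·(3x^3 + 10x^2 + x + 14) ≡ 8x^3 + 14x^2 + 9x + 12 (mod f). Check: (3x^3 + 18x^2 + 3x + 6)·(8x^3 + 14x^2 + 9x + 12) = 5x^6 + 15x^5 + 18x^4 + 3x^3 + 4x^2 + 14x + 15 ≡ 1 (mod x^4 + 17x^3 + 4x^2 + 15x + 9).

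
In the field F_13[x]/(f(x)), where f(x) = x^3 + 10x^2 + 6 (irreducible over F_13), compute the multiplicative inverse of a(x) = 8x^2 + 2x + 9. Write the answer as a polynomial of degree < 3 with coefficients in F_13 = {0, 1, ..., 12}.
a(x)^(-1) ≡ 9x^2 + 8x + 11 (mod f(x))

Since f is irreducible over F_13, F_13[x]/(f) is a field and a(x) ≠ 0 has an inverse. Apply the extended Euclidean algorithm to f(x) and a(x) in F_13[x]: f(x) = (5x)·a(x) + (7x + 6);  a(x) = (3x + 7)·(7x + 6) + (6). The last nonzero remainder is the constant 6 = gcd(f, a) in F_13. Back-substituting through the division chain expresses 6 = s(x)·a(x) + t(x)·f(x) with s(x) ≡ 2x^2 + 9x + 1 (mod f), so (2x^2 + 9x + 1)·a(x) ≡ 6 (mod f). Multiplying by 6^(-1) ≡ 11 in F_13 gives a(x)^(-1) ≡ 11·(2x^2 + 9x + 1) ≡ 9x^2 + 8x + 11 (mod f). Check: (8x^2 + 2x + 9)·(9x^2 + 8x + 11) = 7x^4 + 4x^3 + 3x^2 + 3x + 8 ≡ 1 (mod x^3 + 10x^2 + 6).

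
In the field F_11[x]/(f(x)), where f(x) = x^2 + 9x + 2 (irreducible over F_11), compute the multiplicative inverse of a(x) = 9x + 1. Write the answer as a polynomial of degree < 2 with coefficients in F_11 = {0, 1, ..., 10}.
a(x)^(-1) ≡ 7x + 6 (mod f(x))

Since f is irreducible over F_11, F_11[x]/(f) is a field and a(x) ≠ 0 has an inverse. Apply the extended Euclidean algorithm to f(x) and a(x) in F_11[x]: f(x) = (5x + 9)·a(x) + (4). The last nonzero remainder is the constant 4 = gcd(f, a) in F_11. Back-substituting through the division chain expresses 4 = s(x)·a(x) + t(x)·f(x) with s(x) ≡ 6x + 2 (mod f), so (6x + 2)·a(x) ≡ 4 (mod f). Multiplying by 4^(-1) ≡ 3 in F_11 gives a(x)^(-1) ≡ 3·(6x + 2) ≡ 7x + 6 (mod f). Check: (9x + 1)·(7x + 6) = 8x^2 + 6x + 6 ≡ 1 (mod x^2 + 9x + 2).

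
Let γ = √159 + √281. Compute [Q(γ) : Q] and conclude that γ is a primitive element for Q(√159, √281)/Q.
[Q(γ) : Q] = 4 (equivalently, Q(γ) = Q(√159, √281))

Obviously Q(γ) ⊆ Q(√159, √281), and [Q(√159, √281):Q] = 4 (since 159, 281 are distinct squarefree integers > 1 with 44679 not a perfect square). To show equality we compute the minimal polynomial of γ. From γ = √159 + √281: γ^2 = 159 + 2√(44679) + 281 = 440 + 2√(44679), so γ^2 - 440 = 2√(44679); squaring, (γ^2 - 440)^2 = 4·44679, i.e. γ^4 - 880γ^2 + 193600 - 178716 = 0, i.e. γ^4 - 880γ^2 + 14884 = 0. So γ is a root of x^4 - 880x^2 + 14884. This polynomial is irreducible over Q: it has no rational root (each ±√159 ± √281 is irrational), and any factorization into two quadratics over Q would force √(44679) ∈ Q (pairing opposite roots) or √159, √281 ∈ Q (other pairings), all impossible. Hence [Q(γ):Q] = 4 = [Q(√159, √281):Q], so Q(γ) = Q(√159, √281).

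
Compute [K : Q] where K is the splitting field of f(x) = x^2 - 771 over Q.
[K : Q] = 2

f(x) = x^2 - 771 factors as (x - √771)(x + √771). The splitting field is K = Q(√771). Since 771 is squarefree and > 1, it is not a perfect square, so x^2 - 771 is irreducible over Q and [Q(√771) : Q] = 2. Hence [K : Q] = 2.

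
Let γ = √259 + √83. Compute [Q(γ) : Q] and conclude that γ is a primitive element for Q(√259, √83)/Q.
[Q(γ) : Q] = 4 (equivalently, Q(γ) = Q(√259, √83))

Obviously Q(γ) ⊆ Q(√259, √83), and [Q(√259, √83):Q] = 4 (since 259, 83 are distinct squarefree integers > 1 with 21497 not a perfect square). To show equality we compute the minimal polynomial of γ. From γ = √259 + √83: γ^2 = 259 + 2√(21497) + 83 = 342 + 2√(21497), so γ^2 - 342 = 2√(21497); squaring, (γ^2 - 342)^2 = 4·21497, i.e. γ^4 - 684γ^2 + 116964 - 85988 = 0, i.e. γ^4 - 684γ^2 + 30976 = 0. So γ is a root of x^4 - 684x^2 + 30976. This polynomial is irreducible over Q: it has no rational root (each ±√259 ± √83 is irrational), and any factorization into two quadratics over Q would force √(21497) ∈ Q (pairing opposite roots) or √259, √83 ∈ Q (other pairings), all impossible. Hence [Q(γ):Q] = 4 = [Q(√259, √83):Q], so Q(γ) = Q(√259, √83).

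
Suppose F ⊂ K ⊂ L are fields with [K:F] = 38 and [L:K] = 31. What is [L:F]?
[L:F] = 1178

The tower law says that for any tower of field extensions F ⊂ K ⊂ L with finite degrees, [L:F] = [L:K] · [K:F]. Here this gives [L:F] = 31 · 38 = 1178.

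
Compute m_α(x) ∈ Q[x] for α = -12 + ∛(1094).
m_α(x) = x^3 + 36x^2 + 432x + 634

Set β = α + 12 = ∛(1094), so β^3 = 1094. Then (α + 12)^3 - 1094 = 0, i.e. α is a root of g(x) = (x + 12)^3 - 1094 = x^3 + 36x^2 + 432x + 634. Since g(x) = h(x + 12) where h(x) = x^3 - 1094, and h is irreducible over Q (because 1094 is not a perfect cube, so h has no rational root, and a monic cubic with no rational root is irreducible), g is also irreducible (irreducibility is preserved under the substitution x → x + 12). Hence m_α(x) = x^3 + 36x^2 + 432x + 634.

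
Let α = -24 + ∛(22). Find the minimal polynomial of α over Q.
m_α(x) = x^3 + 72x^2 + 1728x + 13802

Set β = α + 24 = ∛(22), so β^3 = 22. Then (α + 24)^3 - 22 = 0, i.e. α is a root of g(x) = (x + 24)^3 - 22 = x^3 + 72x^2 + 1728x + 13802. Since g(x) = h(x + 24) where h(x) = x^3 - 22, and h is irreducible over Q (because 22 is not a perfect cube, so h has no rational root, and a monic cubic with no rational root is irreducible), g is also irreducible (irreducibility is preserved under the substitution x → x + 24). Hence m_α(x) = x^3 + 72x^2 + 1728x + 13802.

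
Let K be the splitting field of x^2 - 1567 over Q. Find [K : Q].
[K : Q] = 2

f(x) = x^2 - 1567 factors as (x - √1567)(x + √1567). The splitting field is K = Q(√1567). Since 1567 is squarefree and > 1, it is not a perfect square, so x^2 - 1567 is irreducible over Q and [Q(√1567) : Q] = 2. Hence [K : Q] = 2.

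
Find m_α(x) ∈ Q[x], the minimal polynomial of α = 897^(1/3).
m_α(x) = x^3 - 897

α satisfies α^3 = 897, so x^3 - 897 annihilates α. By the rational root test, a rational root p/q (in lowest terms) of x^3 - 897 would satisfy p^3 = 897 q^3, forcing q = 1 and p^3 = 897; but 897 is not a perfect cube, contradiction. A monic cubic over Q with no rational root is irreducible (any nontrivial factorization would include a linear factor). Hence x^3 - 897 is the minimal polynomial of α, and in particular [Q(α):Q] = 3.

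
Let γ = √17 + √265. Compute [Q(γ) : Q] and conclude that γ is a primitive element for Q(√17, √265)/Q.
[Q(γ) : Q] = 4 (equivalently, Q(γ) = Q(√17, √265))

Obviously Q(γ) ⊆ Q(√17, √265), and [Q(√17, √265):Q] = 4 (since 17, 265 are distinct squarefree integers > 1 with 4505 not a perfect square). To show equality we compute the minimal polynomial of γ. From γ = √17 + √265: γ^2 = 17 + 2√(4505) + 265 = 282 + 2√(4505), so γ^2 - 282 = 2√(4505); squaring, (γ^2 - 282)^2 = 4·4505, i.e. γ^4 - 564γ^2 + 79524 - 18020 = 0, i.e. γ^4 - 564γ^2 + 61504 = 0. So γ is a root of x^4 - 564x^2 + 61504. This polynomial is irreducible over Q: it has no rational root (each ±√17 ± √265 is irrational), and any factorization into two quadratics over Q would force √(4505) ∈ Q (pairing opposite roots) or √17, √265 ∈ Q (other pairings), all impossible. Hence [Q(γ):Q] = 4 = [Q(√17, √265):Q], so Q(γ) = Q(√17, √265).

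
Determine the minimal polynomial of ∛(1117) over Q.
m_α(x) = x^3 - 1117

α satisfies α^3 = 1117, so x^3 - 1117 annihilates α. By the rational root test, a rational root p/q (in lowest terms) of x^3 - 1117 would satisfy p^3 = 1117 q^3, forcing q = 1 and p^3 = 1117; but 1117 is not a perfect cube, contradiction. A monic cubic over Q with no rational root is irreducible (any nontrivial factorization would include a linear factor). Hence x^3 - 1117 is the minimal polynomial of α, and in particular [Q(α):Q] = 3.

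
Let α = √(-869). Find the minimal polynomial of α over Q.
m_α(x) = x^2 + 869

α satisfies α^2 + 869 = 0, so x^2 + 869 annihilates α. Since d = -869 is squarefree and ≠ 1, it is not a perfect square in Q, so x^2 + 869 has no rational root and is therefore irreducible over Q (a degree-2 polynomial over a field is irreducible iff it has no root). Hence m_α(x) = x^2 + 869.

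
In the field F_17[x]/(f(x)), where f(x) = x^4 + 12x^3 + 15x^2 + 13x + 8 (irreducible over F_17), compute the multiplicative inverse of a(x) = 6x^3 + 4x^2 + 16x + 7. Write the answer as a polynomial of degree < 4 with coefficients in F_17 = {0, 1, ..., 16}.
a(x)^(-1) ≡ x^3 + 7x^2 + 9x + 4 (mod f(x))

Since f is irreducible over F_17, F_17[x]/(f) is a field and a(x) ≠ 0 has an inverse. Apply the extended Euclidean algorithm to f(x) and a(x) in F_17[x]: f(x) = (3x)·a(x) + (x^2 + 9x + 8);  a(x) = (6x + 1)·(x^2 + 9x + 8) + (10x + 16);  (x^2 + 9x + 8) = (12x + 14)·(10x + 16) + (5). The last nonzero remainder is the constant 5 = gcd(f, a) in F_17. Back-substituting through the division chain expresses 5 = s(x)·a(x) + t(x)·f(x) with s(x) ≡ 5x^3 + x^2 + 11x + 3 (mod f), so (5x^3 + x^2 + 11x + 3)·a(x) ≡ 5 (mod f). Multiplying by 5^(-1) ≡ 7 in F_17 gives a(x)^(-1) ≡ 7·(5x^3 + x^2 + 11x + 3) ≡ x^3 + 7x^2 + 9x + 4 (mod f). Check: (6x^3 + 4x^2 + 16x + 7)·(x^3 + 7x^2 + 9x + 4) = 6x^6 + 12x^5 + 13x^4 + 9x^3 + 5x^2 + 8x + 11 ≡ 1 (mod x^4 + 12x^3 + 15x^2 + 13x + 8).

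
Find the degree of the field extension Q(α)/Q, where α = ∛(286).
[Q(α):Q] = 3

The minimal polynomial of α is x^3 - 286, irreducible over Q since 286 is not a perfect cube (so x^3 - 286 has no rational root). Hence [Q(α):Q] = deg(m_α) = 3.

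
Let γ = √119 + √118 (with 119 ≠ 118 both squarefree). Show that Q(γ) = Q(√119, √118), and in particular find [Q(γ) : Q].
[Q(γ) : Q] = 4 (equivalently, Q(γ) = Q(√119, √118))

Obviously Q(γ) ⊆ Q(√119, √118), and [Q(√119, √118):Q] = 4 (since 119, 118 are distinct squarefree integers > 1 with 14042 not a perfect square). To show equality we compute the minimal polynomial of γ. From γ = √119 + √118: γ^2 = 119 + 2√(14042) + 118 = 237 + 2√(14042), so γ^2 - 237 = 2√(14042); squaring, (γ^2 - 237)^2 = 4·14042, i.e. γ^4 - 474γ^2 + 56169 - 56168 = 0, i.e. γ^4 - 474γ^2 + 1 = 0. So γ is a root of x^4 - 474x^2 + 1. This polynomial is irreducible over Q: it has no rational root (each ±√119 ± √118 is irrational), and any factorization into two quadratics over Q would force √(14042) ∈ Q (pairing opposite roots) or √119, √118 ∈ Q (other pairings), all impossible. Hence [Q(γ):Q] = 4 = [Q(√119, √118):Q], so Q(γ) = Q(√119, √118).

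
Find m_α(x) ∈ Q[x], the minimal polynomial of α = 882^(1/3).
m_α(x) = x^3 - 882

α satisfies α^3 = 882, so x^3 - 882 annihilates α. By the rational root test, a rational root p/q (in lowest terms) of x^3 - 882 would satisfy p^3 = 882 q^3, forcing q = 1 and p^3 = 882; but 882 is not a perfect cube, contradiction. A monic cubic over Q with no rational root is irreducible (any nontrivial factorization would include a linear factor). Hence x^3 - 882 is the minimal polynomial of α, and in particular [Q(α):Q] = 3.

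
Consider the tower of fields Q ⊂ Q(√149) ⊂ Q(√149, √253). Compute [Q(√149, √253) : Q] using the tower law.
[Q(√149, √253) : Q] = 4

[Q(√149):Q] = 2 (min poly x^2 - 149, irreducible since 149 is squarefree > 1). For the top step, suppose √253 ∈ Q(√149), say √253 = c + d√149 with c, d ∈ Q. Squaring: 253 = c^2 + 149d^2 + 2cd√149. Since √149 ∉ Q this forces 2cd = 0. If d = 0 then √253 = c ∈ Q, contradicting 253 squarefree > 1. If c = 0 then 253 = 149d^2, so 149·253 = (149d)^2 is a perfect square in Q — but 149·253 = 37697 is not a perfect square (since 149 and 253 are distinct squarefree integers). Contradiction. Hence √253 ∉ Q(√149), so x^2 - 253 stays irreducible over Q(√149) and [Q(√149, √253) : Q(√149)] = 2. By the tower law, [Q(√149, √253) : Q] = 2 · 2 = 4.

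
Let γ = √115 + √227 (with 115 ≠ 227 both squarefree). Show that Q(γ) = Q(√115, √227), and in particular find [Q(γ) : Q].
[Q(γ) : Q] = 4 (equivalently, Q(γ) = Q(√115, √227))

Obviously Q(γ) ⊆ Q(√115, √227), and [Q(√115, √227):Q] = 4 (since 115, 227 are distinct squarefree integers > 1 with 26105 not a perfect square). To show equality we compute the minimal polynomial of γ. From γ = √115 + √227: γ^2 = 115 + 2√(26105) + 227 = 342 + 2√(26105), so γ^2 - 342 = 2√(26105); squaring, (γ^2 - 342)^2 = 4·26105, i.e. γ^4 - 684γ^2 + 116964 - 104420 = 0, i.e. γ^4 - 684γ^2 + 12544 = 0. So γ is a root of x^4 - 684x^2 + 12544. This polynomial is irreducible over Q: it has no rational root (each ±√115 ± √227 is irrational), and any factorization into two quadratics over Q would force √(26105) ∈ Q (pairing opposite roots) or √115, √227 ∈ Q (other pairings), all impossible. Hence [Q(γ):Q] = 4 = [Q(√115, √227):Q], so Q(γ) = Q(√115, √227).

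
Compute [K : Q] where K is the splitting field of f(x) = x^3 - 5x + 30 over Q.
[K : Q] = 6

By the rational root test, any rational root of the monic integer polynomial f(x) = x^3 - 5x + 30 must be an integer dividing the constant term 30, i.e. one of ±{1, 2, 3, 5, 6, 10, 15, 30}. Evaluating: f(1) = 26, f(-1) = 34, f(2) = 28, f(-2) = 32, f(3) = 42, f(-3) = 18, f(5) = 130, f(-5) = -70, f(6) = 216, f(-6) = -156, f(10) = 980, f(-10) = -920, f(15) = 3330, f(-15) = -3270, f(30) = 26880, f(-30) = -26820; none is 0, so f has no rational root and is therefore irreducible over Q (a cubic with no linear factor over a field is irreducible). For an irreducible cubic, the Galois group is A_3 or S_3 according as the discriminant disc(f) = -4a^3 - 27b^2 = -4·(-5)^3 - 27·(30)^2 = -23800 is or is not a square in Q. Here disc(f) = -23800 is not a perfect square in Q, so the Galois group of f over Q is not contained in A_3 and must be all of S_3. The splitting field has degree |S_3| = 6 over Q, so [K : Q] = 6.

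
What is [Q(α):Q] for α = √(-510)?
[Q(α):Q] = 2

[Q(α):Q] equals the degree of the minimal polynomial of α. Here α^2 = -510 and x^2 + 510 is irreducible (d = -510 is squarefree, ≠ 1, hence not a square), so deg(m_α) = 2. Thus [Q(α):Q] = 2.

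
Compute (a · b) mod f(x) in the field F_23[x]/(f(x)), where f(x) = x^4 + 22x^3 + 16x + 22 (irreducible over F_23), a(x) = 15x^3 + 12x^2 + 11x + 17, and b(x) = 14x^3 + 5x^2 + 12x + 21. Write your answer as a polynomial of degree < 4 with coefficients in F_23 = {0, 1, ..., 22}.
a · b ≡ 10x^3 + 9x^2 + 9x + 8 (mod f(x))

Multiply in F_23[x]: a(x)·b(x) = (15x^3 + 12x^2 + 11x + 17)·(14x^3 + 5x^2 + 12x + 21) = 3x^6 + 13x^5 + 3x^4 + 16x^3 + 9x^2 + 21x + 12. This has degree ≥ 4, so divide by f(x) over F_23: 3x^6 + 13x^5 + 3x^4 + 16x^3 + 9x^2 + 21x + 12 = (3x^2 + 16x + 19)·(x^4 + 22x^3 + 16x + 22) + (10x^3 + 9x^2 + 9x + 8). Hence a·b ≡ 10x^3 + 9x^2 + 9x + 8 (mod f). (F_23[x]/(f) is a field with 23^4 = 279841 elements since f is irreducible of degree 4.)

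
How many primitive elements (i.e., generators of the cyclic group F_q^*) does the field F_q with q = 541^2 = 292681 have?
There are φ(292680) = 77760 primitive elements

F_q^* is cyclic of order q - 1 = 292680. A cyclic group of order m has exactly φ(m) generators. Here m = 292680 = 2^3 · 3^3 · 5 · 271, so the number of primitive elements is φ(292680) = 77760.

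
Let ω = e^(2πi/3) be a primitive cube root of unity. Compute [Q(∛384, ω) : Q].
[Q(∛384, ω) : Q] = 6

[Q(∛384):Q] = 3 (min poly x^3 - 384, irreducible since 384 is not a perfect cube). [Q(ω):Q] = 2 (min poly x^2 + x + 1). Since Q(∛384) ⊂ R and ω ∉ R, we have ω ∉ Q(∛384), so x^2 + x + 1 remains irreducible over Q(∛384) and [Q(∛384, ω) : Q(∛384)] = 2. By the tower law, [Q(∛384, ω) : Q] = 3 · 2 = 6. (In fact Q(∛384, ω) is the splitting field of x^3 - 384 over Q.)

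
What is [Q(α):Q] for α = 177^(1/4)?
[Q(α):Q] = 4

α is a root of x^4 - 177. By Eisenstein's criterion at the prime p = 3 (which divides the constant term 177 but p^2 = 9 does not, since 177 is squarefree), x^4 - 177 is irreducible over Q. Hence [Q(α):Q] = 4.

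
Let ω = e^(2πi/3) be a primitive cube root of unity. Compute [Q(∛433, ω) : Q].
[Q(∛433, ω) : Q] = 6

[Q(∛433):Q] = 3 (min poly x^3 - 433, irreducible since 433 is not a perfect cube). [Q(ω):Q] = 2 (min poly x^2 + x + 1). Since Q(∛433) ⊂ R and ω ∉ R, we have ω ∉ Q(∛433), so x^2 + x + 1 remains irreducible over Q(∛433) and [Q(∛433, ω) : Q(∛433)] = 2. By the tower law, [Q(∛433, ω) : Q] = 3 · 2 = 6. (In fact Q(∛433, ω) is the splitting field of x^3 - 433 over Q.)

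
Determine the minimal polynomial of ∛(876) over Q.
m_α(x) = x^3 - 876

α satisfies α^3 = 876, so x^3 - 876 annihilates α. By the rational root test, a rational root p/q (in lowest terms) of x^3 - 876 would satisfy p^3 = 876 q^3, forcing q = 1 and p^3 = 876; but 876 is not a perfect cube, contradiction. A monic cubic over Q with no rational root is irreducible (any nontrivial factorization would include a linear factor). Hence x^3 - 876 is the minimal polynomial of α, and in particular [Q(α):Q] = 3.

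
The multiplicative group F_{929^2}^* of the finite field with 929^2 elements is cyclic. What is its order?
|F_{929^2}^*| = 863040

F_{929^2} has 929^2 = 863041 elements; its multiplicative group consists of all nonzero elements, so |F_{929^2}^*| = 863041 - 1 = 863040. (It is cyclic since any finite subgroup of the multiplicative group of a field is cyclic.)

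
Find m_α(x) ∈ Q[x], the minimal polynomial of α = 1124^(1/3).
m_α(x) = x^3 - 1124

α satisfies α^3 = 1124, so x^3 - 1124 annihilates α. By the rational root test, a rational root p/q (in lowest terms) of x^3 - 1124 would satisfy p^3 = 1124 q^3, forcing q = 1 and p^3 = 1124; but 1124 is not a perfect cube, contradiction. A monic cubic over Q with no rational root is irreducible (any nontrivial factorization would include a linear factor). Hence x^3 - 1124 is the minimal polynomial of α, and in particular [Q(α):Q] = 3.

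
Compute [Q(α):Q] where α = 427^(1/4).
[Q(α):Q] = 4

α is a root of x^4 - 427. By Eisenstein's criterion at the prime p = 7 (which divides the constant term 427 but p^2 = 49 does not, since 427 is squarefree), x^4 - 427 is irreducible over Q. Hence [Q(α):Q] = 4.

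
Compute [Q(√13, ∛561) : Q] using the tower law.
[Q(√13, ∛561) : Q] = 6

Let L = Q(√13, ∛561). Since Q(√13) ⊂ L and [Q(√13):Q] = 2, the tower law gives 2 | [L:Q]. Likewise Q(∛561) ⊂ L with [Q(∛561):Q] = 3 (because 561 is not a perfect cube), so 3 | [L:Q]. As gcd(2,3) = 1, [L:Q] is divisible by 6. Conversely L is generated over Q by √13 and ∛561, so [L:Q] ≤ 2·3 = 6. Therefore [Q(√13, ∛561) : Q] = 6.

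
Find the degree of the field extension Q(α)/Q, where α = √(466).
[Q(α):Q] = 2

[Q(α):Q] equals the degree of the minimal polynomial of α. Here α^2 = 466 and x^2 - 466 is irreducible (d = 466 is squarefree, ≠ 1, hence not a square), so deg(m_α) = 2. Thus [Q(α):Q] = 2.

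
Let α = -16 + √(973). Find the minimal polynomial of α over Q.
m_α(x) = x^2 + 32x - 717

From α + 16 = √(973), squaring gives (α + 16)^2 = 973, i.e. α^2 + 32α + 256 = 973, so α^2 + 32α - 717 = 0. The discriminant of x^2 + 32x - 717 is (32)^2 - 4·(-717) = 1024 + 2868 = 3892, and 4·(973) is not a perfect square in Q since 973 is squarefree and ≠ 1. Hence x^2 + 32x - 717 is irreducible over Q and is the minimal polynomial of α.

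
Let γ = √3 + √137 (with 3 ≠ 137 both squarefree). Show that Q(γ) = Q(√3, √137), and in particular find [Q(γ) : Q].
[Q(γ) : Q] = 4 (equivalently, Q(γ) = Q(√3, √137))

Obviously Q(γ) ⊆ Q(√3, √137), and [Q(√3, √137):Q] = 4 (since 3, 137 are distinct squarefree integers > 1 with 411 not a perfect square). To show equality we compute the minimal polynomial of γ. From γ = √3 + √137: γ^2 = 3 + 2√(411) + 137 = 140 + 2√(411), so γ^2 - 140 = 2√(411); squaring, (γ^2 - 140)^2 = 4·411, i.e. γ^4 - 280γ^2 + 19600 - 1644 = 0, i.e. γ^4 - 280γ^2 + 17956 = 0. So γ is a root of x^4 - 280x^2 + 17956. This polynomial is irreducible over Q: it has no rational root (each ±√3 ± √137 is irrational), and any factorization into two quadratics over Q would force √(411) ∈ Q (pairing opposite roots) or √3, √137 ∈ Q (other pairings), all impossible. Hence [Q(γ):Q] = 4 = [Q(√3, √137):Q], so Q(γ) = Q(√3, √137).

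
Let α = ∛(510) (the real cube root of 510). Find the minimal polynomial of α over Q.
m_α(x) = x^3 - 510

α satisfies α^3 = 510, so x^3 - 510 annihilates α. By the rational root test, a rational root p/q (in lowest terms) of x^3 - 510 would satisfy p^3 = 510 q^3, forcing q = 1 and p^3 = 510; but 510 is not a perfect cube, contradiction. A monic cubic over Q with no rational root is irreducible (any nontrivial factorization would include a linear factor). Hence x^3 - 510 is the minimal polynomial of α, and in particular [Q(α):Q] = 3.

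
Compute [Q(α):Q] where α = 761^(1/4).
[Q(α):Q] = 4

α is a root of x^4 - 761. By Eisenstein's criterion at the prime p = 761 (which divides the constant term 761 but p^2 = 579121 does not, since 761 is squarefree), x^4 - 761 is irreducible over Q. Hence [Q(α):Q] = 4.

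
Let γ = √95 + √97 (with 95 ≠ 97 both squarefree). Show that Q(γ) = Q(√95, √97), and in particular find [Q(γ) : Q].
[Q(γ) : Q] = 4 (equivalently, Q(γ) = Q(√95, √97))

Obviously Q(γ) ⊆ Q(√95, √97), and [Q(√95, √97):Q] = 4 (since 95, 97 are distinct squarefree integers > 1 with 9215 not a perfect square). To show equality we compute the minimal polynomial of γ. From γ = √95 + √97: γ^2 = 95 + 2√(9215) + 97 = 192 + 2√(9215), so γ^2 - 192 = 2√(9215); squaring, (γ^2 - 192)^2 = 4·9215, i.e. γ^4 - 384γ^2 + 36864 - 36860 = 0, i.e. γ^4 - 384γ^2 + 4 = 0. So γ is a root of x^4 - 384x^2 + 4. This polynomial is irreducible over Q: it has no rational root (each ±√95 ± √97 is irrational), and any factorization into two quadratics over Q would force √(9215) ∈ Q (pairing opposite roots) or √95, √97 ∈ Q (other pairings), all impossible. Hence [Q(γ):Q] = 4 = [Q(√95, √97):Q], so Q(γ) = Q(√95, √97).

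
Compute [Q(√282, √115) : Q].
[Q(√282, √115) : Q] = 4

[Q(√282):Q] = 2 (min poly x^2 - 282, irreducible since 282 is squarefree > 1). For the top step, suppose √115 ∈ Q(√282), say √115 = c + d√282 with c, d ∈ Q. Squaring: 115 = c^2 + 282d^2 + 2cd√282. Since √282 ∉ Q this forces 2cd = 0. If d = 0 then √115 = c ∈ Q, contradicting 115 squarefree > 1. If c = 0 then 115 = 282d^2, so 282·115 = (282d)^2 is a perfect square in Q — but 282·115 = 32430 is not a perfect square (since 282 and 115 are distinct squarefree integers). Contradiction. Hence √115 ∉ Q(√282), so x^2 - 115 stays irreducible over Q(√282) and [Q(√282, √115) : Q(√282)] = 2. By the tower law, [Q(√282, √115) : Q] = 2 · 2 = 4.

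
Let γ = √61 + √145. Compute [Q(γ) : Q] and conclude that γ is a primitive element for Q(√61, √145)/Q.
[Q(γ) : Q] = 4 (equivalently, Q(γ) = Q(√61, √145))

Obviously Q(γ) ⊆ Q(√61, √145), and [Q(√61, √145):Q] = 4 (since 61, 145 are distinct squarefree integers > 1 with 8845 not a perfect square). To show equality we compute the minimal polynomial of γ. From γ = √61 + √145: γ^2 = 61 + 2√(8845) + 145 = 206 + 2√(8845), so γ^2 - 206 = 2√(8845); squaring, (γ^2 - 206)^2 = 4·8845, i.e. γ^4 - 412γ^2 + 42436 - 35380 = 0, i.e. γ^4 - 412γ^2 + 7056 = 0. So γ is a root of x^4 - 412x^2 + 7056. This polynomial is irreducible over Q: it has no rational root (each ±√61 ± √145 is irrational), and any factorization into two quadratics over Q would force √(8845) ∈ Q (pairing opposite roots) or √61, √145 ∈ Q (other pairings), all impossible. Hence [Q(γ):Q] = 4 = [Q(√61, √145):Q], so Q(γ) = Q(√61, √145).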